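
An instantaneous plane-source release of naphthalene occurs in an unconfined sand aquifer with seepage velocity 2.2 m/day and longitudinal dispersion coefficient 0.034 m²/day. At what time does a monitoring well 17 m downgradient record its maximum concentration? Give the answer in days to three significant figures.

7.72 days

For the 1D instantaneous-source solution, setting ∂C/∂t = 0 at fixed x gives v²t² + 2Dt − x² = 0, so t = (√(D² + v²x²) − D)/v².
√(D² + v²x²) = √(0.034² + 2.2² × 17²) = 37.40; v² = 4.84.
t = (37.40 − 0.034)/4.84 = 7.72 days (vs. the pure-advection estimate x/v = 7.73 d).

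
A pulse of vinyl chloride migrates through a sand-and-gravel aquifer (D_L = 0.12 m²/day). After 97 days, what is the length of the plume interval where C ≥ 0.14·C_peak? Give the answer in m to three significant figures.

19.1 m

The plume is Gaussian with σ = √(2Dt) = √(2 × 0.12 × 97) = 4.825 m.
C/C_peak = exp(−Δx²/(2σ²)) = 0.14 ⇒ Δx = σ·√(−2 ln 0.14) = 4.825 × 1.983 = 9.568 m.
Width = 2Δx = 19.1 m.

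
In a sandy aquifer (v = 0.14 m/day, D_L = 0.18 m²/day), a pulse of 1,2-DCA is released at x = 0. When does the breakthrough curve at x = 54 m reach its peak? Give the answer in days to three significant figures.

For the 1D instantaneous-source solution, setting ∂C/∂t = 0 at fixed x gives v²t² + 2Dt − x² = 0, so t = (√(D² + v²x²) − D)/v².
√(D² + v²x²) = √(0.18² + 0.14² × 54²) = 7.562; v² = 0.0196.
t = (7.562 − 0.18)/0.0196 = 377 days (vs. the pure-advection estimate x/v = 386 d).

377 days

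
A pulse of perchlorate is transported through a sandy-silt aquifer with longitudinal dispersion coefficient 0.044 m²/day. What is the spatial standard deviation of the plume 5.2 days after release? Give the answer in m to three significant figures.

0.676 m

Dispersive spreading gives a Gaussian with σ² = 2Dt; advection only shifts the center.
σ = √(2 × 0.044 × 5.2) = 0.676 m.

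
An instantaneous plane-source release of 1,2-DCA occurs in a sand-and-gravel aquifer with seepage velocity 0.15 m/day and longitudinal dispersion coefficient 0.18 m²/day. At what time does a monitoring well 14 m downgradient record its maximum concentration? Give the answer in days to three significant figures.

For the 1D instantaneous-source solution, setting ∂C/∂t = 0 at fixed x gives v²t² + 2Dt − x² = 0, so t = (√(D² + v²x²) − D)/v².
√(D² + v²x²) = √(0.18² + 0.15² × 14²) = 2.108; v² = 0.0225.
t = (2.108 − 0.18)/0.0225 = 85.7 days (vs. the pure-advection estimate x/v = 93.3 d).

85.7 days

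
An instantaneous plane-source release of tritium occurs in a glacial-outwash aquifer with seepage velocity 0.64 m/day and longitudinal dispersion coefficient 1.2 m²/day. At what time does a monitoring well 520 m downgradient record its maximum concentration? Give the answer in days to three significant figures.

For the 1D instantaneous-source solution, setting ∂C/∂t = 0 at fixed x gives v²t² + 2Dt − x² = 0, so t = (√(D² + v²x²) − D)/v².
√(D² + v²x²) = √(1.2² + 0.64² × 520²) = 332.8; v² = 0.4096.
t = (332.8 − 1.2)/0.4096 = 810 days (vs. the pure-advection estimate x/v = 812 d).

810 days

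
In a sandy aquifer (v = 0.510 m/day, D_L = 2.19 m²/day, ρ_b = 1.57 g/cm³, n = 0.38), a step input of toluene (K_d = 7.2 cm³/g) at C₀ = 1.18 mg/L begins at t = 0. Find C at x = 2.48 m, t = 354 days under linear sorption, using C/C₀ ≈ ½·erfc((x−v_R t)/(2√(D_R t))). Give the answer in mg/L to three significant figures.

0.807 mg/L

Retardation factor R = 1 + ρ_b·K_d/n = 1 + 1.57 × 7.2/0.38 = 30.75.
Sorption retards both mechanisms: v_R = v/R = 0.01659 m/day, D_R = D/R = 0.07122 m²/day.
v_R·t = 0.01659 × 354 = 5.87286 m; 2√(D_R t) = 10.04 m; argument = (2.48 − 5.87286)/10.04 = -0.3379.
C = C₀ × ½·erfc(-0.3379) = 1.18 × 0.6836 = 0.807 mg/L.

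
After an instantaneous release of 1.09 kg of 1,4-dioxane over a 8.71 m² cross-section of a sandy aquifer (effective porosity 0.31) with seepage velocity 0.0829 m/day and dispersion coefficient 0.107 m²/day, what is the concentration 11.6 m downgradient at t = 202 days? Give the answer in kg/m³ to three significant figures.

For an instantaneous plane source, C(x,t) = M/(n_e·A·√(4πDt)) · exp(−(x−vt)²/(4Dt)), with n_e·A the pore (flow) area.
Plume center vt = 0.0829 × 202 = 16.7458 m, so the well at 11.6 m is 5.1458 m upgradient of the peak.
√(4πDt) = 16.48 m, giving peak height M/(n_e·A·√(4πDt)) = 1.09/(0.31 × 8.71 × 16.48) = 0.02450 kg/m³.
(x−vt)²/(4Dt) = (-5.1458)²/(4 × 0.107 × 202) = 0.3063; exp(−0.3063) = 0.7362.
C = 0.02450 × 0.7362 = 0.0180 kg/m³.

0.0180 kg/m³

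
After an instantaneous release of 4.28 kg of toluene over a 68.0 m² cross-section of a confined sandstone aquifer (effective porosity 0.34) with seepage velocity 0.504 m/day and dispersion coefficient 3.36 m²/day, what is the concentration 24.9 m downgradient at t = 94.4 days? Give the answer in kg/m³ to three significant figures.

For an instantaneous plane source, C(x,t) = M/(n_e·A·√(4πDt)) · exp(−(x−vt)²/(4Dt)), with n_e·A the pore (flow) area.
Plume center vt = 0.504 × 94.4 = 47.5776 m, so the well at 24.9 m is 22.6776 m upgradient of the peak.
√(4πDt) = 63.13 m, giving peak height M/(n_e·A·√(4πDt)) = 4.28/(0.34 × 68.0 × 63.13) = 0.002932 kg/m³.
(x−vt)²/(4Dt) = (-22.6776)²/(4 × 3.36 × 94.4) = 0.4053; exp(−0.4053) = 0.6668.
C = 0.002932 × 0.6668 = 0.00196 kg/m³.

0.00196 kg/m³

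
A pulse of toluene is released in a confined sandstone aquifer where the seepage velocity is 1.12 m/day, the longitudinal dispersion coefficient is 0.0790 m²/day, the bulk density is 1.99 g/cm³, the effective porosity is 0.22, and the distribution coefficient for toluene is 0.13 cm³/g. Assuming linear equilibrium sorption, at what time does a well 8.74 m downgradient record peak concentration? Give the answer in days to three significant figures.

Retardation factor R = 1 + ρ_b·K_d/n = 1 + 1.99 × 0.13/0.22 = 2.176.
Sorption retards both mechanisms: v_R = v/R = 0.5147 m/day, D_R = D/R = 0.03631 m²/day.
Peak time from v_R²t² + 2D_R t − x² = 0: t = (√(D_R² + v_R²x²) − D_R)/v_R².
√(D_R² + v_R²x²) = √(0.03631² + 0.5147² × 8.74²) = 4.499; v_R² = 0.2649.
t = (4.499 − 0.03631)/0.2649 = 16.8 days.

16.8 days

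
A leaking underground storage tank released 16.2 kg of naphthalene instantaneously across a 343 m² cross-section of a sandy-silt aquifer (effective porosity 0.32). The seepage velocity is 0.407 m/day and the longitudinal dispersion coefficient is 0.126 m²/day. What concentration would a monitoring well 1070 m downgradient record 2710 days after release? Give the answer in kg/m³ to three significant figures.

For an instantaneous plane source, C(x,t) = M/(n_e·A·√(4πDt)) · exp(−(x−vt)²/(4Dt)), with n_e·A the pore (flow) area.
Plume center vt = 0.407 × 2710 = 1102.97 m, so the well at 1070 m is 32.97 m upgradient of the peak.
√(4πDt) = 65.51 m, giving peak height M/(n_e·A·√(4πDt)) = 16.2/(0.32 × 343 × 65.51) = 0.002253 kg/m³.
(x−vt)²/(4Dt) = (-32.97)²/(4 × 0.126 × 2710) = 0.7959; exp(−0.7959) = 0.4512.
C = 0.002253 × 0.4512 = 0.00102 kg/m³.

0.00102 kg/m³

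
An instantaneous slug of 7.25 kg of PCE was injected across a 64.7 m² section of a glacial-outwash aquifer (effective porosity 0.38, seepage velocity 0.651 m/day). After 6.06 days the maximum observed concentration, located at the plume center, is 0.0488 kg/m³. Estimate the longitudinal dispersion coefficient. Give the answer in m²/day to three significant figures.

0.479 m²/day

At the plume center C_max = M/(n_e·A·√(4πDt)), so D = M²/(4πt·(n_e·A·C_max)²).
n_e·A·C_max = 0.38 × 64.7 × 0.0488 = 1.200 kg/m.
D = 7.25²/(4π × 6.06 × 1.200²) = 0.479 m²/day.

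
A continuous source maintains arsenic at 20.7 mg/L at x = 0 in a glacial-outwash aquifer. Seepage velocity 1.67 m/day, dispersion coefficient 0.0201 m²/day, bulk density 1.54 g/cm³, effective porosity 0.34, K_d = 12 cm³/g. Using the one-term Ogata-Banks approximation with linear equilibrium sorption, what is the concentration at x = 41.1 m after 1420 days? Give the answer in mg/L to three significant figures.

Retardation factor R = 1 + ρ_b·K_d/n = 1 + 1.54 × 12/0.34 = 55.35.
Sorption retards both mechanisms: v_R = v/R = 0.03017 m/day, D_R = D/R = 0.0003631 m²/day.
v_R·t = 0.03017 × 1420 = 42.8414 m; 2√(D_R t) = 1.436 m; argument = (41.1 − 42.8414)/1.436 = -1.213.
C = C₀ × ½·erfc(-1.213) = 20.7 × 0.9569 = 19.8 mg/L.

19.8 mg/L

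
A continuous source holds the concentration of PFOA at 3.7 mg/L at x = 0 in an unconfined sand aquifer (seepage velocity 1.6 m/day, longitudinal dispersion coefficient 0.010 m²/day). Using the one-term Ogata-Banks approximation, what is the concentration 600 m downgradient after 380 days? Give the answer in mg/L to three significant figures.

For a continuous step input, C/C₀ ≈ ½·erfc((x−vt)/(2√(Dt))).
vt = 1.6 × 380 = 608 m and 2√(Dt) = 2√(0.010 × 380) = 3.899 m.
Argument (x−vt)/(2√(Dt)) = (600 − 608)/3.899 = -2.052; ½·erfc(-2.052) = 0.9981.
C = 3.7 × 0.9981 = 3.69 mg/L.

3.69 mg/L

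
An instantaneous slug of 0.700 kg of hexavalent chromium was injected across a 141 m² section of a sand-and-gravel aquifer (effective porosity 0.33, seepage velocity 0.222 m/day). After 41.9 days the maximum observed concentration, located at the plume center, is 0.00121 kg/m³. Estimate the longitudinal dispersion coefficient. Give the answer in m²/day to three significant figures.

At the plume center C_max = M/(n_e·A·√(4πDt)), so D = M²/(4πt·(n_e·A·C_max)²).
n_e·A·C_max = 0.33 × 141 × 0.00121 = 0.05630 kg/m.
D = 0.700²/(4π × 41.9 × 0.05630²) = 0.294 m²/day.

0.294 m²/day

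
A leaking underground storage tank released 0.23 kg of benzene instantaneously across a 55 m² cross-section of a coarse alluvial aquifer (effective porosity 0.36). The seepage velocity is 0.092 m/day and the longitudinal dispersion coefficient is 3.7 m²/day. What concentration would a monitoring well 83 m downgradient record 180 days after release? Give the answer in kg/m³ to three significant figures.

2.42e-05 kg/m³

For an instantaneous plane source, C(x,t) = M/(n_e·A·√(4πDt)) · exp(−(x−vt)²/(4Dt)), with n_e·A the pore (flow) area.
Plume center vt = 0.092 × 180 = 16.56 m, so the well at 83 m is 66.44 m downgradient of the peak.
√(4πDt) = 91.48 m, giving peak height M/(n_e·A·√(4πDt)) = 0.23/(0.36 × 55 × 91.48) = 0.0001270 kg/m³.
(x−vt)²/(4Dt) = (66.44)²/(4 × 3.7 × 180) = 1.657; exp(−1.657) = 0.1907.
C = 0.0001270 × 0.1907 = 2.42e-05 kg/m³.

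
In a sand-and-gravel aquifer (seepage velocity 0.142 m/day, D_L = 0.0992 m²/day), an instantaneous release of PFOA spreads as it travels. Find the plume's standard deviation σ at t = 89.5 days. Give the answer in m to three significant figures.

4.21 m

Dispersive spreading gives a Gaussian with σ² = 2Dt; advection only shifts the center.
σ = √(2 × 0.0992 × 89.5) = 4.21 m.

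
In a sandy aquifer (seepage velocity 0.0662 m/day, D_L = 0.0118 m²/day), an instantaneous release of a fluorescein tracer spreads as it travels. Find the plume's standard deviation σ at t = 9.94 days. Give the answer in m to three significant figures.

Dispersive spreading gives a Gaussian with σ² = 2Dt; advection only shifts the center.
σ = √(2 × 0.0118 × 9.94) = 0.484 m.

0.484 m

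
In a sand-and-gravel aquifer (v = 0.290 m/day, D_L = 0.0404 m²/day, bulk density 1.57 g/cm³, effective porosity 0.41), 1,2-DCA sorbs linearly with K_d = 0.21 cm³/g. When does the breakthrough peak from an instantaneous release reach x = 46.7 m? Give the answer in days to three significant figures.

290 days

Retardation factor R = 1 + ρ_b·K_d/n = 1 + 1.57 × 0.21/0.41 = 1.804.
Sorption retards both mechanisms: v_R = v/R = 0.1608 m/day, D_R = D/R = 0.02239 m²/day.
Peak time from v_R²t² + 2D_R t − x² = 0: t = (√(D_R² + v_R²x²) − D_R)/v_R².
√(D_R² + v_R²x²) = √(0.02239² + 0.1608² × 46.7²) = 7.509; v_R² = 0.02586.
t = (7.509 − 0.02239)/0.02586 = 290 days.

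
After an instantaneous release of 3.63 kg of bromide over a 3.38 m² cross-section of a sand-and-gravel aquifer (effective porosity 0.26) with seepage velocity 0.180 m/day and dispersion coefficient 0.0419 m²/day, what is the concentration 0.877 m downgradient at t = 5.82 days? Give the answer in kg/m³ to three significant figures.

2.29 kg/m³

For an instantaneous plane source, C(x,t) = M/(n_e·A·√(4πDt)) · exp(−(x−vt)²/(4Dt)), with n_e·A the pore (flow) area.
Plume center vt = 0.180 × 5.82 = 1.0476 m, so the well at 0.877 m is 0.1706 m upgradient of the peak.
√(4πDt) = 1.751 m, giving peak height M/(n_e·A·√(4πDt)) = 3.63/(0.26 × 3.38 × 1.751) = 2.359 kg/m³.
(x−vt)²/(4Dt) = (-0.1706)²/(4 × 0.0419 × 5.82) = 0.02984; exp(−0.02984) = 0.9706.
C = 2.359 × 0.9706 = 2.29 kg/m³.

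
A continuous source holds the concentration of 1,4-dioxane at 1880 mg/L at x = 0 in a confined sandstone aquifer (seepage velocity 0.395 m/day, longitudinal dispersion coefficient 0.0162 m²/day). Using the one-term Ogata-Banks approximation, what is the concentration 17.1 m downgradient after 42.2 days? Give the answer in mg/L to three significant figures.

670 mg/L

For a continuous step input, C/C₀ ≈ ½·erfc((x−vt)/(2√(Dt))).
vt = 0.395 × 42.2 = 16.669 m and 2√(Dt) = 2√(0.0162 × 42.2) = 1.654 m.
Argument (x−vt)/(2√(Dt)) = (17.1 − 16.669)/1.654 = 0.2606; ½·erfc(0.2606) = 0.3562.
C = 1880 × 0.3562 = 670 mg/L.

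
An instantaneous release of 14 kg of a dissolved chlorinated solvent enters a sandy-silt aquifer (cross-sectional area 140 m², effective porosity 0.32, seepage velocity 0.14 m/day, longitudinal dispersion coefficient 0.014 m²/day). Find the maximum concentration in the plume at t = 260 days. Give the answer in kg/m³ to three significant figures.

The peak of an instantaneous 1D plume sits at x = vt; there the Gaussian factor is 1 and C_max = M/(n_e·A·√(4πDt)), where n_e·A is the pore area the mass is dissolved in.
√(4πDt) = √(4π × 0.014 × 260) = 6.763 m, so C_max = 14/(0.32 × 140 × 6.763) = 0.0462 kg/m³.

0.0462 kg/m³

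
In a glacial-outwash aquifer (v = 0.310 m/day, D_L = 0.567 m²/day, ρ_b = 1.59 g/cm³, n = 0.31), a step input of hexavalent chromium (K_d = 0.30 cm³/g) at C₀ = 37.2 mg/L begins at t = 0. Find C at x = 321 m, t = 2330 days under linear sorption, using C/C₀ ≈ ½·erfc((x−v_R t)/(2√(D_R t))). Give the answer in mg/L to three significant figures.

4.80 mg/L

Retardation factor R = 1 + ρ_b·K_d/n = 1 + 1.59 × 0.30/0.31 = 2.539.
Sorption retards both mechanisms: v_R = v/R = 0.1221 m/day, D_R = D/R = 0.2233 m²/day.
v_R·t = 0.1221 × 2330 = 284.493 m; 2√(D_R t) = 45.62 m; argument = (321 − 284.493)/45.62 = 0.8002.
C = C₀ × ½·erfc(0.8002) = 37.2 × 0.1289 = 4.80 mg/L.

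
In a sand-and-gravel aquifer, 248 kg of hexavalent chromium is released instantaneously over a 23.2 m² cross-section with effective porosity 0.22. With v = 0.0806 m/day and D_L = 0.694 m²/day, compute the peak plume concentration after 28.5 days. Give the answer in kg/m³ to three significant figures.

The peak of an instantaneous 1D plume sits at x = vt; there the Gaussian factor is 1 and C_max = M/(n_e·A·√(4πDt)), where n_e·A is the pore area the mass is dissolved in.
√(4πDt) = √(4π × 0.694 × 28.5) = 15.77 m, so C_max = 248/(0.22 × 23.2 × 15.77) = 3.08 kg/m³.

3.08 kg/m³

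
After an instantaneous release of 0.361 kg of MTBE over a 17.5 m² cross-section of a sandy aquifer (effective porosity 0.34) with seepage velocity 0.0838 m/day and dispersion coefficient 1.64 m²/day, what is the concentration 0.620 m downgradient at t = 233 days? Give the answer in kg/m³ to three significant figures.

For an instantaneous plane source, C(x,t) = M/(n_e·A·√(4πDt)) · exp(−(x−vt)²/(4Dt)), with n_e·A the pore (flow) area.
Plume center vt = 0.0838 × 233 = 19.5254 m, so the well at 0.620 m is 18.9054 m upgradient of the peak.
√(4πDt) = 69.30 m, giving peak height M/(n_e·A·√(4πDt)) = 0.361/(0.34 × 17.5 × 69.30) = 0.0008755 kg/m³.
(x−vt)²/(4Dt) = (-18.9054)²/(4 × 1.64 × 233) = 0.2338; exp(−0.2338) = 0.7915.
C = 0.0008755 × 0.7915 = 0.000693 kg/m³.

0.000693 kg/m³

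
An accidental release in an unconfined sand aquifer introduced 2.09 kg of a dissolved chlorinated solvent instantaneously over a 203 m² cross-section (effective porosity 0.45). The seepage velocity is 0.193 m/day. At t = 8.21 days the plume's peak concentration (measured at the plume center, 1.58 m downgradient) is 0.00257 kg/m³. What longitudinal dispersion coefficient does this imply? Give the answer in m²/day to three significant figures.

0.768 m²/day

At the plume center C_max = M/(n_e·A·√(4πDt)), so D = M²/(4πt·(n_e·A·C_max)²).
n_e·A·C_max = 0.45 × 203 × 0.00257 = 0.2348 kg/m.
D = 2.09²/(4π × 8.21 × 0.2348²) = 0.768 m²/day.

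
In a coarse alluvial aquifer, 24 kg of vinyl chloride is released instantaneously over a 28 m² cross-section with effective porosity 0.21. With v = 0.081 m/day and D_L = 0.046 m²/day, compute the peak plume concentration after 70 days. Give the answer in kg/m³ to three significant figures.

The peak of an instantaneous 1D plume sits at x = vt; there the Gaussian factor is 1 and C_max = M/(n_e·A·√(4πDt)), where n_e·A is the pore area the mass is dissolved in.
√(4πDt) = √(4π × 0.046 × 70) = 6.361 m, so C_max = 24/(0.21 × 28 × 6.361) = 0.642 kg/m³.

0.642 kg/m³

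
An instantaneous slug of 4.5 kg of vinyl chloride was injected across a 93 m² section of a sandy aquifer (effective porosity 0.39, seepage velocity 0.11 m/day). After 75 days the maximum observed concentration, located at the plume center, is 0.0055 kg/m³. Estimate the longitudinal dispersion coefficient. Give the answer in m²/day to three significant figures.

At the plume center C_max = M/(n_e·A·√(4πDt)), so D = M²/(4πt·(n_e·A·C_max)²).
n_e·A·C_max = 0.39 × 93 × 0.0055 = 0.1995 kg/m.
D = 4.5²/(4π × 75 × 0.1995²) = 0.540 m²/day.

0.540 m²/day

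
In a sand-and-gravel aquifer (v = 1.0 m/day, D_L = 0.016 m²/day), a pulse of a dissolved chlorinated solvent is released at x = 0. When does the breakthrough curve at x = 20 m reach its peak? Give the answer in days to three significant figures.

For the 1D instantaneous-source solution, setting ∂C/∂t = 0 at fixed x gives v²t² + 2Dt − x² = 0, so t = (√(D² + v²x²) − D)/v².
√(D² + v²x²) = √(0.016² + 1.0² × 20²) = 20.00; v² = 1.
t = (20.00 − 0.016)/1 = 20.0 days (vs. the pure-advection estimate x/v = 20.0 d).

20.0 days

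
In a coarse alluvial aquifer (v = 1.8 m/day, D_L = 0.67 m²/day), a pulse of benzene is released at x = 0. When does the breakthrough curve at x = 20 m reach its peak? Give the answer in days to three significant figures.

For the 1D instantaneous-source solution, setting ∂C/∂t = 0 at fixed x gives v²t² + 2Dt − x² = 0, so t = (√(D² + v²x²) − D)/v².
√(D² + v²x²) = √(0.67² + 1.8² × 20²) = 36.01; v² = 3.24.
t = (36.01 − 0.67)/3.24 = 10.9 days (vs. the pure-advection estimate x/v = 11.1 d).

10.9 days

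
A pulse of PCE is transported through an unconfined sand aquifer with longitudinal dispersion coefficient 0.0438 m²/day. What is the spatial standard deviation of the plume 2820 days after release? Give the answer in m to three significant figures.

Dispersive spreading gives a Gaussian with σ² = 2Dt; advection only shifts the center.
σ = √(2 × 0.0438 × 2820) = 15.7 m.

15.7 m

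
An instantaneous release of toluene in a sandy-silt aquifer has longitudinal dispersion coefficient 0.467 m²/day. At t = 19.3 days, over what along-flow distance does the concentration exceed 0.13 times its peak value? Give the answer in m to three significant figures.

17.2 m

The plume is Gaussian with σ = √(2Dt) = √(2 × 0.467 × 19.3) = 4.246 m.
C/C_peak = exp(−Δx²/(2σ²)) = 0.13 ⇒ Δx = σ·√(−2 ln 0.13) = 4.246 × 2.020 = 8.577 m.
Width = 2Δx = 17.2 m.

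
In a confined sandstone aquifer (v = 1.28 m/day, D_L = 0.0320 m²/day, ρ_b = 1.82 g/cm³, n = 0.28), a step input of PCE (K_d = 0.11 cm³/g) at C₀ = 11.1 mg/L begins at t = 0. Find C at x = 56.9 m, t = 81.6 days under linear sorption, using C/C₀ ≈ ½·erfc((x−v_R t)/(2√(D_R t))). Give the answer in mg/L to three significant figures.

11.0 mg/L

Retardation factor R = 1 + ρ_b·K_d/n = 1 + 1.82 × 0.11/0.28 = 1.715.
Sorption retards both mechanisms: v_R = v/R = 0.7464 m/day, D_R = D/R = 0.01866 m²/day.
v_R·t = 0.7464 × 81.6 = 60.90624 m; 2√(D_R t) = 2.468 m; argument = (56.9 − 60.90624)/2.468 = -1.623.
C = C₀ × ½·erfc(-1.623) = 11.1 × 0.9891 = 11.0 mg/L.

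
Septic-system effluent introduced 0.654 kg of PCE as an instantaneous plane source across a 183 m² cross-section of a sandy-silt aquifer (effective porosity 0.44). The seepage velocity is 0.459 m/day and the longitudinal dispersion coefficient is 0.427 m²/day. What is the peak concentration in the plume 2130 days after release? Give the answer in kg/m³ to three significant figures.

The peak of an instantaneous 1D plume sits at x = vt; there the Gaussian factor is 1 and C_max = M/(n_e·A·√(4πDt)), where n_e·A is the pore area the mass is dissolved in.
√(4πDt) = √(4π × 0.427 × 2130) = 106.9 m, so C_max = 0.654/(0.44 × 183 × 106.9) = 7.60e-05 kg/m³.

7.60e-05 kg/m³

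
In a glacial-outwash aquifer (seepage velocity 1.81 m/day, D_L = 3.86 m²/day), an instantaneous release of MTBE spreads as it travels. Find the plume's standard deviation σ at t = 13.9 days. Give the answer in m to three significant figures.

10.4 m

Dispersive spreading gives a Gaussian with σ² = 2Dt; advection only shifts the center.
σ = √(2 × 3.86 × 13.9) = 10.4 m.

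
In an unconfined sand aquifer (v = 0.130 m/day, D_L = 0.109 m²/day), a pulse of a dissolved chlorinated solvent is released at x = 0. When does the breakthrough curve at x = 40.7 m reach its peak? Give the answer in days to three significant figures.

307 days

For the 1D instantaneous-source solution, setting ∂C/∂t = 0 at fixed x gives v²t² + 2Dt − x² = 0, so t = (√(D² + v²x²) − D)/v².
√(D² + v²x²) = √(0.109² + 0.130² × 40.7²) = 5.292; v² = 0.0169.
t = (5.292 − 0.109)/0.0169 = 307 days (vs. the pure-advection estimate x/v = 313 d).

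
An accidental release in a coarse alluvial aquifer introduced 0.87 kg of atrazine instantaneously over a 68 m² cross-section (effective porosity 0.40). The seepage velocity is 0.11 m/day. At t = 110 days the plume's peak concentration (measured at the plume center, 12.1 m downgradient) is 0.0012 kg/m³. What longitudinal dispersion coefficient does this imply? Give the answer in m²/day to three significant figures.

0.514 m²/day

At the plume center C_max = M/(n_e·A·√(4πDt)), so D = M²/(4πt·(n_e·A·C_max)²).
n_e·A·C_max = 0.40 × 68 × 0.0012 = 0.03264 kg/m.
D = 0.87²/(4π × 110 × 0.03264²) = 0.514 m²/day.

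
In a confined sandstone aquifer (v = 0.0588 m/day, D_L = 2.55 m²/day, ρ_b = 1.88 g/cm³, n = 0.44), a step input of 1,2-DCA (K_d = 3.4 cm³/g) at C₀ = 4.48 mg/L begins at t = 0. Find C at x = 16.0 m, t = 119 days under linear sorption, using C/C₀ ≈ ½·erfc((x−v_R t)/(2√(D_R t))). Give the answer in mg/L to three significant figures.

Retardation factor R = 1 + ρ_b·K_d/n = 1 + 1.88 × 3.4/0.44 = 15.53.
Sorption retards both mechanisms: v_R = v/R = 0.003786 m/day, D_R = D/R = 0.1642 m²/day.
v_R·t = 0.003786 × 119 = 0.450534 m; 2√(D_R t) = 8.841 m; argument = (16.0 − 0.450534)/8.841 = 1.759.
C = C₀ × ½·erfc(1.759) = 4.48 × 0.006430 = 0.0288 mg/L.

0.0288 mg/L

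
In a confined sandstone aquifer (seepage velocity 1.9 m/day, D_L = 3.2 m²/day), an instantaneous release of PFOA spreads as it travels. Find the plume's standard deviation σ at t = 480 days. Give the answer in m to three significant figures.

Dispersive spreading gives a Gaussian with σ² = 2Dt; advection only shifts the center.
σ = √(2 × 3.2 × 480) = 55.4 m.

55.4 m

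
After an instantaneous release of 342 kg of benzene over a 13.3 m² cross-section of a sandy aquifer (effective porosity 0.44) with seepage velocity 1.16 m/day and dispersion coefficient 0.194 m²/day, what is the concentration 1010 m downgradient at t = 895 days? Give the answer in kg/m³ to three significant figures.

0.398 kg/m³

For an instantaneous plane source, C(x,t) = M/(n_e·A·√(4πDt)) · exp(−(x−vt)²/(4Dt)), with n_e·A the pore (flow) area.
Plume center vt = 1.16 × 895 = 1038.2 m, so the well at 1010 m is 28.2 m upgradient of the peak.
√(4πDt) = 46.71 m, giving peak height M/(n_e·A·√(4πDt)) = 342/(0.44 × 13.3 × 46.71) = 1.251 kg/m³.
(x−vt)²/(4Dt) = (-28.2)²/(4 × 0.194 × 895) = 1.145; exp(−1.145) = 0.3182.
C = 1.251 × 0.3182 = 0.398 kg/m³.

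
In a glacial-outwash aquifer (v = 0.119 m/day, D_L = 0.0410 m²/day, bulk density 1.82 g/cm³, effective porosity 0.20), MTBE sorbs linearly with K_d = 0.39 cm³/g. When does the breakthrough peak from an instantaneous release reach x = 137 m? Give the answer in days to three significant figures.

5220 days

Retardation factor R = 1 + ρ_b·K_d/n = 1 + 1.82 × 0.39/0.20 = 4.549.
Sorption retards both mechanisms: v_R = v/R = 0.02616 m/day, D_R = D/R = 0.009013 m²/day.
Peak time from v_R²t² + 2D_R t − x² = 0: t = (√(D_R² + v_R²x²) − D_R)/v_R².
√(D_R² + v_R²x²) = √(0.009013² + 0.02616² × 137²) = 3.584; v_R² = 0.0006843.
t = (3.584 − 0.009013)/0.0006843 = 5220 days.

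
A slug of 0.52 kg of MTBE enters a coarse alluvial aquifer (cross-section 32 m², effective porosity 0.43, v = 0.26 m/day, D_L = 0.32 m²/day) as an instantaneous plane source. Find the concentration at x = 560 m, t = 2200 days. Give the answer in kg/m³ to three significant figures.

For an instantaneous plane source, C(x,t) = M/(n_e·A·√(4πDt)) · exp(−(x−vt)²/(4Dt)), with n_e·A the pore (flow) area.
Plume center vt = 0.26 × 2200 = 572 m, so the well at 560 m is 12 m upgradient of the peak.
√(4πDt) = 94.06 m, giving peak height M/(n_e·A·√(4πDt)) = 0.52/(0.43 × 32 × 94.06) = 0.0004018 kg/m³.
(x−vt)²/(4Dt) = (-12)²/(4 × 0.32 × 2200) = 0.05114; exp(−0.05114) = 0.9501.
C = 0.0004018 × 0.9501 = 0.000382 kg/m³.

0.000382 kg/m³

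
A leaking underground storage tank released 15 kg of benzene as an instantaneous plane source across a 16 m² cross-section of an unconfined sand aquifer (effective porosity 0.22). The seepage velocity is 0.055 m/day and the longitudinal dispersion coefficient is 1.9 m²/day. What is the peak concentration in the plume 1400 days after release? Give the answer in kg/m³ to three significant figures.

0.0233 kg/m³

The peak of an instantaneous 1D plume sits at x = vt; there the Gaussian factor is 1 and C_max = M/(n_e·A·√(4πDt)), where n_e·A is the pore area the mass is dissolved in.
√(4πDt) = √(4π × 1.9 × 1400) = 182.8 m, so C_max = 15/(0.22 × 16 × 182.8) = 0.0233 kg/m³.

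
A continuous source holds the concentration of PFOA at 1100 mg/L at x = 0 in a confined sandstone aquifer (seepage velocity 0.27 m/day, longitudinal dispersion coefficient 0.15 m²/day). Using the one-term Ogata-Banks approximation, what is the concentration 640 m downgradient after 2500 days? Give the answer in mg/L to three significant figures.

For a continuous step input, C/C₀ ≈ ½·erfc((x−vt)/(2√(Dt))).
vt = 0.27 × 2500 = 675 m and 2√(Dt) = 2√(0.15 × 2500) = 38.73 m.
Argument (x−vt)/(2√(Dt)) = (640 − 675)/38.73 = -0.9037; ½·erfc(-0.9037) = 0.8994.
C = 1100 × 0.8994 = 989 mg/L.

989 mg/L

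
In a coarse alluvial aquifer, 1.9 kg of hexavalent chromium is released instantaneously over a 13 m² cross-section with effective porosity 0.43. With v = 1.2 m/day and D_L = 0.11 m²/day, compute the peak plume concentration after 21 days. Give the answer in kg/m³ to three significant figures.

The peak of an instantaneous 1D plume sits at x = vt; there the Gaussian factor is 1 and C_max = M/(n_e·A·√(4πDt)), where n_e·A is the pore area the mass is dissolved in.
√(4πDt) = √(4π × 0.11 × 21) = 5.388 m, so C_max = 1.9/(0.43 × 13 × 5.388) = 0.0631 kg/m³.

0.0631 kg/m³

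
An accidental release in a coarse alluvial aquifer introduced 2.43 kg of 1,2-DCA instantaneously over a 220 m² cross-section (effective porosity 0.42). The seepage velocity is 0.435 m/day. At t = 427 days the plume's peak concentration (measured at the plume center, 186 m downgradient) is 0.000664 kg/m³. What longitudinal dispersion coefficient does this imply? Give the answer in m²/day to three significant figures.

At the plume center C_max = M/(n_e·A·√(4πDt)), so D = M²/(4πt·(n_e·A·C_max)²).
n_e·A·C_max = 0.42 × 220 × 0.000664 = 0.06135 kg/m.
D = 2.43²/(4π × 427 × 0.06135²) = 0.292 m²/day.

0.292 m²/day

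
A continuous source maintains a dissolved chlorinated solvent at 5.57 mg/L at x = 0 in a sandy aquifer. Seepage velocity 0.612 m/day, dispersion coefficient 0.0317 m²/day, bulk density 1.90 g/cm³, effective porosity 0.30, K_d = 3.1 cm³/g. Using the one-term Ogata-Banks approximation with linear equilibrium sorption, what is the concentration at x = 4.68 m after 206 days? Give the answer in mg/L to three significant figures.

Retardation factor R = 1 + ρ_b·K_d/n = 1 + 1.90 × 3.1/0.30 = 20.63.
Sorption retards both mechanisms: v_R = v/R = 0.02967 m/day, D_R = D/R = 0.001537 m²/day.
v_R·t = 0.02967 × 206 = 6.11202 m; 2√(D_R t) = 1.125 m; argument = (4.68 − 6.11202)/1.125 = -1.273.
C = C₀ × ½·erfc(-1.273) = 5.57 × 0.9641 = 5.37 mg/L.

5.37 mg/L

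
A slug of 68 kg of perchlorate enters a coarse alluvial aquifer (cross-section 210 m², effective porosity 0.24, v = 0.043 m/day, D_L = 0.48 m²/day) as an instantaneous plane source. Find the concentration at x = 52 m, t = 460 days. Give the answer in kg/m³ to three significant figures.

0.00791 kg/m³

For an instantaneous plane source, C(x,t) = M/(n_e·A·√(4πDt)) · exp(−(x−vt)²/(4Dt)), with n_e·A the pore (flow) area.
Plume center vt = 0.043 × 460 = 19.78 m, so the well at 52 m is 32.22 m downgradient of the peak.
√(4πDt) = 52.67 m, giving peak height M/(n_e·A·√(4πDt)) = 68/(0.24 × 210 × 52.67) = 0.02562 kg/m³.
(x−vt)²/(4Dt) = (32.22)²/(4 × 0.48 × 460) = 1.175; exp(−1.175) = 0.3088.
C = 0.02562 × 0.3088 = 0.00791 kg/m³.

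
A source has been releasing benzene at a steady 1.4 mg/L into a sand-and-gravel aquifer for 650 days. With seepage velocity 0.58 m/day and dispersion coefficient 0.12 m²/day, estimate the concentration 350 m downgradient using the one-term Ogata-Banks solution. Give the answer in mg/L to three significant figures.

1.38 mg/L

For a continuous step input, C/C₀ ≈ ½·erfc((x−vt)/(2√(Dt))).
vt = 0.58 × 650 = 377 m and 2√(Dt) = 2√(0.12 × 650) = 17.66 m.
Argument (x−vt)/(2√(Dt)) = (350 − 377)/17.66 = -1.529; ½·erfc(-1.529) = 0.9847.
C = 1.4 × 0.9847 = 1.38 mg/L.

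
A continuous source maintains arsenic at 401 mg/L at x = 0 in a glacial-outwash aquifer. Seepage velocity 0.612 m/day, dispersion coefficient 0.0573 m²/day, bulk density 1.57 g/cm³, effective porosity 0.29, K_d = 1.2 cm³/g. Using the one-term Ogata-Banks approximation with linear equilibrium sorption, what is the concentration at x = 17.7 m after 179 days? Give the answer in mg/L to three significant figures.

Retardation factor R = 1 + ρ_b·K_d/n = 1 + 1.57 × 1.2/0.29 = 7.497.
Sorption retards both mechanisms: v_R = v/R = 0.08163 m/day, D_R = D/R = 0.007643 m²/day.
v_R·t = 0.08163 × 179 = 14.61177 m; 2√(D_R t) = 2.339 m; argument = (17.7 − 14.61177)/2.339 = 1.320.
C = C₀ × ½·erfc(1.320) = 401 × 0.03097 = 12.4 mg/L.

12.4 mg/L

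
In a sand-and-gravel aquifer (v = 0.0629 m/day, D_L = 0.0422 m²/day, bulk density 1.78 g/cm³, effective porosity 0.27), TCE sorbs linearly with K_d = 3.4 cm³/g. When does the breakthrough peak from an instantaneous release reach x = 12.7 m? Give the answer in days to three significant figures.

4480 days

Retardation factor R = 1 + ρ_b·K_d/n = 1 + 1.78 × 3.4/0.27 = 23.41.
Sorption retards both mechanisms: v_R = v/R = 0.002687 m/day, D_R = D/R = 0.001803 m²/day.
Peak time from v_R²t² + 2D_R t − x² = 0: t = (√(D_R² + v_R²x²) − D_R)/v_R².
√(D_R² + v_R²x²) = √(0.001803² + 0.002687² × 12.7²) = 0.03417; v_R² = 7.220e-06.
t = (0.03417 − 0.001803)/7.220e-06 = 4480 days.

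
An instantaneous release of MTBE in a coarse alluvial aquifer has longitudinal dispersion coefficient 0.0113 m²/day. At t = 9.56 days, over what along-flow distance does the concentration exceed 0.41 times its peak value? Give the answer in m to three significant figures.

1.24 m

The plume is Gaussian with σ = √(2Dt) = √(2 × 0.0113 × 9.56) = 0.4648 m.
C/C_peak = exp(−Δx²/(2σ²)) = 0.41 ⇒ Δx = σ·√(−2 ln 0.41) = 0.4648 × 1.335 = 0.6205 m.
Width = 2Δx = 1.24 m.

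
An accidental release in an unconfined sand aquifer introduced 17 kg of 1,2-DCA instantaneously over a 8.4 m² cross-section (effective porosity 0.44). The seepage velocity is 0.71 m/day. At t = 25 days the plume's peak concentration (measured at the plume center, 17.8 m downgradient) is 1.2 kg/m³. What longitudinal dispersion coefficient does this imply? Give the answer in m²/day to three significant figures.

At the plume center C_max = M/(n_e·A·√(4πDt)), so D = M²/(4πt·(n_e·A·C_max)²).
n_e·A·C_max = 0.44 × 8.4 × 1.2 = 4.435 kg/m.
D = 17²/(4π × 25 × 4.435²) = 0.0468 m²/day.

0.0468 m²/day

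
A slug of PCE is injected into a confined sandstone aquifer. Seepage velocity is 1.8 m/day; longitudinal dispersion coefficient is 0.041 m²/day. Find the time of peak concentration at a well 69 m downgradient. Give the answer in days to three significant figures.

38.3 days

For the 1D instantaneous-source solution, setting ∂C/∂t = 0 at fixed x gives v²t² + 2Dt − x² = 0, so t = (√(D² + v²x²) − D)/v².
√(D² + v²x²) = √(0.041² + 1.8² × 69²) = 124.2; v² = 3.24.
t = (124.2 − 0.041)/3.24 = 38.3 days (vs. the pure-advection estimate x/v = 38.3 d).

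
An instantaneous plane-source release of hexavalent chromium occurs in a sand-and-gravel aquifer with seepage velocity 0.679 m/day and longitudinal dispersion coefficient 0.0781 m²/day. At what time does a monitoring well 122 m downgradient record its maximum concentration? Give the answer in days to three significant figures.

180 days

For the 1D instantaneous-source solution, setting ∂C/∂t = 0 at fixed x gives v²t² + 2Dt − x² = 0, so t = (√(D² + v²x²) − D)/v².
√(D² + v²x²) = √(0.0781² + 0.679² × 122²) = 82.84; v² = 0.461041.
t = (82.84 − 0.0781)/0.461041 = 180 days (vs. the pure-advection estimate x/v = 180 d).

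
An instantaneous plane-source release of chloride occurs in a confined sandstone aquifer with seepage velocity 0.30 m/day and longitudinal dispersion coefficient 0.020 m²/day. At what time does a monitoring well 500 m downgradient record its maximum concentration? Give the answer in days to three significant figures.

1670 days

For the 1D instantaneous-source solution, setting ∂C/∂t = 0 at fixed x gives v²t² + 2Dt − x² = 0, so t = (√(D² + v²x²) − D)/v².
√(D² + v²x²) = √(0.020² + 0.30² × 500²) = 150.0; v² = 0.09.
t = (150.0 − 0.020)/0.09 = 1670 days (vs. the pure-advection estimate x/v = 1670 d).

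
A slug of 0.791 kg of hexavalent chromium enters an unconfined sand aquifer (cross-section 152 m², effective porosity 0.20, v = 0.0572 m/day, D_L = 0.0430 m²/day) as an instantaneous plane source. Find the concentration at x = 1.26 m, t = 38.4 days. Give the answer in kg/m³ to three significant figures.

For an instantaneous plane source, C(x,t) = M/(n_e·A·√(4πDt)) · exp(−(x−vt)²/(4Dt)), with n_e·A the pore (flow) area.
Plume center vt = 0.0572 × 38.4 = 2.19648 m, so the well at 1.26 m is 0.93648 m upgradient of the peak.
√(4πDt) = 4.555 m, giving peak height M/(n_e·A·√(4πDt)) = 0.791/(0.20 × 152 × 4.555) = 0.005712 kg/m³.
(x−vt)²/(4Dt) = (-0.93648)²/(4 × 0.0430 × 38.4) = 0.1328; exp(−0.1328) = 0.8756.
C = 0.005712 × 0.8756 = 0.00500 kg/m³.

0.00500 kg/m³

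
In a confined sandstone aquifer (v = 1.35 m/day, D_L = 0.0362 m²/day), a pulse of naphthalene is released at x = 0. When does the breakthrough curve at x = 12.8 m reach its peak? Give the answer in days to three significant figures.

For the 1D instantaneous-source solution, setting ∂C/∂t = 0 at fixed x gives v²t² + 2Dt − x² = 0, so t = (√(D² + v²x²) − D)/v².
√(D² + v²x²) = √(0.0362² + 1.35² × 12.8²) = 17.28; v² = 1.8225.
t = (17.28 − 0.0362)/1.8225 = 9.46 days (vs. the pure-advection estimate x/v = 9.48 d).

9.46 days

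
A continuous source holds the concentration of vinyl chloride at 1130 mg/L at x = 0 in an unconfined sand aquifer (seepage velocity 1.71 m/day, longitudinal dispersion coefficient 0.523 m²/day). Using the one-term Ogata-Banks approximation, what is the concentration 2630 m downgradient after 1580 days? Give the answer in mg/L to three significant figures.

For a continuous step input, C/C₀ ≈ ½·erfc((x−vt)/(2√(Dt))).
vt = 1.71 × 1580 = 2701.8 m and 2√(Dt) = 2√(0.523 × 1580) = 57.49 m.
Argument (x−vt)/(2√(Dt)) = (2630 − 2701.8)/57.49 = -1.249; ½·erfc(-1.249) = 0.9613.
C = 1130 × 0.9613 = 1090 mg/L.

1090 mg/L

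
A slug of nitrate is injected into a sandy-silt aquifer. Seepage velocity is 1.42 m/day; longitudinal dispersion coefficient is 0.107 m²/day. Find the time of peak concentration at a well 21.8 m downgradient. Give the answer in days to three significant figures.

For the 1D instantaneous-source solution, setting ∂C/∂t = 0 at fixed x gives v²t² + 2Dt − x² = 0, so t = (√(D² + v²x²) − D)/v².
√(D² + v²x²) = √(0.107² + 1.42² × 21.8²) = 30.96; v² = 2.0164.
t = (30.96 − 0.107)/2.0164 = 15.3 days (vs. the pure-advection estimate x/v = 15.4 d).

15.3 days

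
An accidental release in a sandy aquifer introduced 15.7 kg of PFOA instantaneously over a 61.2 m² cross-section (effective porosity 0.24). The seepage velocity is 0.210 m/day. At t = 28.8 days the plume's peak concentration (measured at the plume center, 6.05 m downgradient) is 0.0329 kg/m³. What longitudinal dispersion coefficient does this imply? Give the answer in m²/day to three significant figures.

2.92 m²/day

At the plume center C_max = M/(n_e·A·√(4πDt)), so D = M²/(4πt·(n_e·A·C_max)²).
n_e·A·C_max = 0.24 × 61.2 × 0.0329 = 0.4832 kg/m.
D = 15.7²/(4π × 28.8 × 0.4832²) = 2.92 m²/day.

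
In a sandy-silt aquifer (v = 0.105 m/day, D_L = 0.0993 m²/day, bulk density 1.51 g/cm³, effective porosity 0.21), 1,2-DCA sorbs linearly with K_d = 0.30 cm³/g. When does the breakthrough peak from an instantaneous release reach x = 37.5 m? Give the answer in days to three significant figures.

1100 days

Retardation factor R = 1 + ρ_b·K_d/n = 1 + 1.51 × 0.30/0.21 = 3.157.
Sorption retards both mechanisms: v_R = v/R = 0.03326 m/day, D_R = D/R = 0.03145 m²/day.
Peak time from v_R²t² + 2D_R t − x² = 0: t = (√(D_R² + v_R²x²) − D_R)/v_R².
√(D_R² + v_R²x²) = √(0.03145² + 0.03326² × 37.5²) = 1.248; v_R² = 0.001106.
t = (1.248 − 0.03145)/0.001106 = 1100 days.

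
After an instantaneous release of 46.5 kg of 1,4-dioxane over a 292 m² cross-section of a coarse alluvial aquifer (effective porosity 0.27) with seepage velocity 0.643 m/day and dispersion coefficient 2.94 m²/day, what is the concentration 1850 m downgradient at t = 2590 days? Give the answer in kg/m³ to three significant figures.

For an instantaneous plane source, C(x,t) = M/(n_e·A·√(4πDt)) · exp(−(x−vt)²/(4Dt)), with n_e·A the pore (flow) area.
Plume center vt = 0.643 × 2590 = 1665.37 m, so the well at 1850 m is 184.63 m downgradient of the peak.
√(4πDt) = 309.3 m, giving peak height M/(n_e·A·√(4πDt)) = 46.5/(0.27 × 292 × 309.3) = 0.001907 kg/m³.
(x−vt)²/(4Dt) = (184.63)²/(4 × 2.94 × 2590) = 1.119; exp(−1.119) = 0.3266.
C = 0.001907 × 0.3266 = 0.000623 kg/m³.

0.000623 kg/m³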